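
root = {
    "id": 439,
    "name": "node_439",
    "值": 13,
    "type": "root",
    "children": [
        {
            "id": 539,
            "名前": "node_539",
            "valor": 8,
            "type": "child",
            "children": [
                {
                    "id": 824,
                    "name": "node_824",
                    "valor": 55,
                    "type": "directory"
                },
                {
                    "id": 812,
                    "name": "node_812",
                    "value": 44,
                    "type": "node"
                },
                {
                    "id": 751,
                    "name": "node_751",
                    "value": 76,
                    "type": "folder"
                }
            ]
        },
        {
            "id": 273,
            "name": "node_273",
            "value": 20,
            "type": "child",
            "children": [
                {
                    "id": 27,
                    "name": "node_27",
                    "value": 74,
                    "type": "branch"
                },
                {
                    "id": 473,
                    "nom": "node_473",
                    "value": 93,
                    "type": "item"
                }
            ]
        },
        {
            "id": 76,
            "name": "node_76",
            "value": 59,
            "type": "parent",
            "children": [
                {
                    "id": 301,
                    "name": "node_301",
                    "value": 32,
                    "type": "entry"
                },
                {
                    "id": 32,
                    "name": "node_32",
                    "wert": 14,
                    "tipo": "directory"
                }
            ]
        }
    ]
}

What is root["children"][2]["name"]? "node_76"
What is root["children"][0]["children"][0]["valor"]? 55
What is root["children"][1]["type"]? "child"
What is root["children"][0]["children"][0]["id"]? 824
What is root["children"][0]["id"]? 539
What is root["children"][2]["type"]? "parent"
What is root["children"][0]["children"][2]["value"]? 76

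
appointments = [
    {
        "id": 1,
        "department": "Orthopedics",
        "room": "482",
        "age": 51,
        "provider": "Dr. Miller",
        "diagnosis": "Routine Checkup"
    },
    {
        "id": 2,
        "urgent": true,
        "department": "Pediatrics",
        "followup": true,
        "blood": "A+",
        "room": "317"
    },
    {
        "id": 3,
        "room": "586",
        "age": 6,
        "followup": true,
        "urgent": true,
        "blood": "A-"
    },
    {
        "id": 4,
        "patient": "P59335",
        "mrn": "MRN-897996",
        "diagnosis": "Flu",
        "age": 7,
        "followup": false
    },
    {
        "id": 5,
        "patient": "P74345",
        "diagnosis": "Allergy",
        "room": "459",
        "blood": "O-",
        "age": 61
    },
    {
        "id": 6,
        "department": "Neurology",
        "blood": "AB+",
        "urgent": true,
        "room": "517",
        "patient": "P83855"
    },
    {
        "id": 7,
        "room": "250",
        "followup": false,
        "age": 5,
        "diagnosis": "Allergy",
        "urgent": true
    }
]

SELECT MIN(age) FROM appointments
5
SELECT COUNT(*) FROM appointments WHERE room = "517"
1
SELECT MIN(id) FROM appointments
1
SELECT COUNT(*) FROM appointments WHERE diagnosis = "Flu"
1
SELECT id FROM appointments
[1, 2, 3, 4, 5, 6, 7]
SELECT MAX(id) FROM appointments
7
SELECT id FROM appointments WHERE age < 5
[]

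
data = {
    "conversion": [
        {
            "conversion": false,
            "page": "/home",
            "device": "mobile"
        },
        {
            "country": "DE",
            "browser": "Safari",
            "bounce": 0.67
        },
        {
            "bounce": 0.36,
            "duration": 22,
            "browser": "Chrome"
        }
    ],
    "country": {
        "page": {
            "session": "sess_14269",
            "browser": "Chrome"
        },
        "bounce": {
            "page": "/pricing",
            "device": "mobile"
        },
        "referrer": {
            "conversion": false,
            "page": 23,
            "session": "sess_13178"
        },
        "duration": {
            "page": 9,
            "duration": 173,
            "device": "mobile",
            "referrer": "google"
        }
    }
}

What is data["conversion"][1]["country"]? "DE"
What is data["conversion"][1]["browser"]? "Safari"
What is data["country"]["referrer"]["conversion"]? False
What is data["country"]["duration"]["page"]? 9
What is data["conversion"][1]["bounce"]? 0.67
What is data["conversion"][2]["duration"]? 22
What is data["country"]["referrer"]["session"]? "sess_13178"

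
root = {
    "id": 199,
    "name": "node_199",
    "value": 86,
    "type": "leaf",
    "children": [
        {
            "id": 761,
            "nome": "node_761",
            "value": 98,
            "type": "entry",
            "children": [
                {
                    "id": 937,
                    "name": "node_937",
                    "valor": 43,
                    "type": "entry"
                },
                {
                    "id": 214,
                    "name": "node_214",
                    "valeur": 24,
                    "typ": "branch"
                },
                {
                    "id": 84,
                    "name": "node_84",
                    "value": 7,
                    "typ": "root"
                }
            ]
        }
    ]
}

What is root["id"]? 199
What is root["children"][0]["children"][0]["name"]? "node_937"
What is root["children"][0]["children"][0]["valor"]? 43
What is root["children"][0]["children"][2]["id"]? 84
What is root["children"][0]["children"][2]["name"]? "node_84"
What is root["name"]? "node_199"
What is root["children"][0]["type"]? "entry"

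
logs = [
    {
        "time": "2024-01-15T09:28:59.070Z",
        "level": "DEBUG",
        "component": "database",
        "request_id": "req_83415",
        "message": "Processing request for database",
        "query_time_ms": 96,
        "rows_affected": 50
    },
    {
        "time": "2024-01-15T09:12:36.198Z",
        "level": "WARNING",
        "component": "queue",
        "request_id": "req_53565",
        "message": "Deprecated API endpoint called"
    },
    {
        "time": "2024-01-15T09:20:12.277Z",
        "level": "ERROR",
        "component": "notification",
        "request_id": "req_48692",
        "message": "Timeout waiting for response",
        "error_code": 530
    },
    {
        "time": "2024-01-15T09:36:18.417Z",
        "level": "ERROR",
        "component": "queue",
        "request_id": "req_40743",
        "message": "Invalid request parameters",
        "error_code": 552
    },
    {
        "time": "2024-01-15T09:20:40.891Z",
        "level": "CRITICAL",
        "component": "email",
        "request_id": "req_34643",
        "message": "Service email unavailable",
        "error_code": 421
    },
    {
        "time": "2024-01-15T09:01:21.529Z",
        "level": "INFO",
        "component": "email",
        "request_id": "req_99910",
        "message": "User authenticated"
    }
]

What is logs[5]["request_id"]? "req_99910"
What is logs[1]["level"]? "WARNING"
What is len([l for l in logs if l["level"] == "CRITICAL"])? 1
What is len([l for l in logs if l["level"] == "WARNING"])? 1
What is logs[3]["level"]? "ERROR"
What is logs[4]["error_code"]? 421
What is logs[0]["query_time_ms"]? 96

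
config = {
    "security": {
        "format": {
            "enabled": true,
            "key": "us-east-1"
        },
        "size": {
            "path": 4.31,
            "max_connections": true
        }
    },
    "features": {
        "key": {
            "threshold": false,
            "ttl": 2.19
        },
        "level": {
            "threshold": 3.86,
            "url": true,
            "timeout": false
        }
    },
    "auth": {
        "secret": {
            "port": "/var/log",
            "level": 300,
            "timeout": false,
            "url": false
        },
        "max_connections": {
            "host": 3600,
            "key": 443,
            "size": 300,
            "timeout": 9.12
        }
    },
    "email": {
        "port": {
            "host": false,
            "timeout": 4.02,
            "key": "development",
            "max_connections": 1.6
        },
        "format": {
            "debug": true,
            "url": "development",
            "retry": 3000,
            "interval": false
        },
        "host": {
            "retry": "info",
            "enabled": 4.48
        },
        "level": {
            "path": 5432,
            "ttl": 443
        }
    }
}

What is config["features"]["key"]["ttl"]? 2.19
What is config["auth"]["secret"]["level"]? 300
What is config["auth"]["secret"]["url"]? False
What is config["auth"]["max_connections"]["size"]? 300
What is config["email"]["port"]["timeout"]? 4.02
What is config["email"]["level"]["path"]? 5432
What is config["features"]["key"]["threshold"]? False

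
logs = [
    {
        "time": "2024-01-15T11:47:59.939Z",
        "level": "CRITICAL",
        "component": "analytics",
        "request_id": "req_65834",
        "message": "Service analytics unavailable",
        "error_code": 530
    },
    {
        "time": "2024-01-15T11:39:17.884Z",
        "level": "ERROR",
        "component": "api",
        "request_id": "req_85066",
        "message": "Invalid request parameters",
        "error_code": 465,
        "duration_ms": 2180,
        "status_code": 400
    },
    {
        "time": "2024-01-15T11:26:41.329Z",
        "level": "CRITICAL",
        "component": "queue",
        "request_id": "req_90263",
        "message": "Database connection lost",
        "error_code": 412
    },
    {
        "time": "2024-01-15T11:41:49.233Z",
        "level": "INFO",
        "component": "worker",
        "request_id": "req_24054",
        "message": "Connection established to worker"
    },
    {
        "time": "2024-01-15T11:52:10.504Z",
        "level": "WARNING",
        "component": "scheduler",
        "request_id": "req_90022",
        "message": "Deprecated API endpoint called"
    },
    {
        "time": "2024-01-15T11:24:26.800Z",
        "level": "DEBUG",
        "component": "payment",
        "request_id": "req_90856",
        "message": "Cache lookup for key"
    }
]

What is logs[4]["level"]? "WARNING"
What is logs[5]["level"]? "DEBUG"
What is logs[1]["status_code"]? 400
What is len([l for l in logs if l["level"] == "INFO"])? 1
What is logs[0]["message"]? "Service analytics unavailable"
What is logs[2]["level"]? "CRITICAL"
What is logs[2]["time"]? "2024-01-15T11:26:41.329Z"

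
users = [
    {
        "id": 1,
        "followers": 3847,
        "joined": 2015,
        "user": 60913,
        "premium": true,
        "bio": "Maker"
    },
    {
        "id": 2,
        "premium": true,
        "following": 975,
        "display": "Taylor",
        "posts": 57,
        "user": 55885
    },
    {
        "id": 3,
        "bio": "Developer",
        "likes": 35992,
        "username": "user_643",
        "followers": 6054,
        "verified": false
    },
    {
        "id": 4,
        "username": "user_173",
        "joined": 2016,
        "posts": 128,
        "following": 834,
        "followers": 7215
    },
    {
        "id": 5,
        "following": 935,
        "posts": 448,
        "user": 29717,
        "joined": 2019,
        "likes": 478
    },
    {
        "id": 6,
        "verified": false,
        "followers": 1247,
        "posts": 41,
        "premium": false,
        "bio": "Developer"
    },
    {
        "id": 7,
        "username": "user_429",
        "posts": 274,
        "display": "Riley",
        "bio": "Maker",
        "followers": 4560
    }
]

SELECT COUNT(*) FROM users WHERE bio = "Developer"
2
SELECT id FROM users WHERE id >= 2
[2, 3, 4, 5, 6, 7]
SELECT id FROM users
[1, 2, 3, 4, 5, 6, 7]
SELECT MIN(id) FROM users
1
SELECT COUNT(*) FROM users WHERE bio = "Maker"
2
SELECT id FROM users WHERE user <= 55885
[2, 5]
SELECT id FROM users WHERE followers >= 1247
[1, 3, 4, 6, 7]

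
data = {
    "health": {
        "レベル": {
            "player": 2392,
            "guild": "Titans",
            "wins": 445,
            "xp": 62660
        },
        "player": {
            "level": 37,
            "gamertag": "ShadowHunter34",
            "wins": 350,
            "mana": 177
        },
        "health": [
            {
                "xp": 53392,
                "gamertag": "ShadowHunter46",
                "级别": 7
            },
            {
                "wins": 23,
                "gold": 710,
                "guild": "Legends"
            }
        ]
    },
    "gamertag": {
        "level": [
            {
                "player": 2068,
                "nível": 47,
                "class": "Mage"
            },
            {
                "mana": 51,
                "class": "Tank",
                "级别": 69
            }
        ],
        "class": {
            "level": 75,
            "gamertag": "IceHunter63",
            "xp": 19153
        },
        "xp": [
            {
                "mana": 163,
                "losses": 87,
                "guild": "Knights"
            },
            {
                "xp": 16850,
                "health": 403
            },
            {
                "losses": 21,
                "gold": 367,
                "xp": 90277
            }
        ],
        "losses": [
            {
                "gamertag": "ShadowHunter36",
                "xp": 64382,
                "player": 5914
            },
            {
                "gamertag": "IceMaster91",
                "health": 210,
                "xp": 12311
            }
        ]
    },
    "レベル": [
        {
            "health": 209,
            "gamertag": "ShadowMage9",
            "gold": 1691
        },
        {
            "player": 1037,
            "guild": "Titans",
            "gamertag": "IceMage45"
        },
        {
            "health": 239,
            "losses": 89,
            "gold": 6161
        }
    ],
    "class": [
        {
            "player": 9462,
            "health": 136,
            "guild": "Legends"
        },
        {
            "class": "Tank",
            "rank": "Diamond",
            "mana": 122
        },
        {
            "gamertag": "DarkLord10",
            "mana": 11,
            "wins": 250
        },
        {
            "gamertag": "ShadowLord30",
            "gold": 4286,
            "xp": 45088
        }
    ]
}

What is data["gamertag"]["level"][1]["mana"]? 51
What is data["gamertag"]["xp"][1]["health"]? 403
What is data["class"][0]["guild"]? "Legends"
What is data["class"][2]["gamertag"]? "DarkLord10"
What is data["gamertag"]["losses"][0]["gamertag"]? "ShadowHunter36"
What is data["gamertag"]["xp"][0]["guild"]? "Knights"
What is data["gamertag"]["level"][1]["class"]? "Tank"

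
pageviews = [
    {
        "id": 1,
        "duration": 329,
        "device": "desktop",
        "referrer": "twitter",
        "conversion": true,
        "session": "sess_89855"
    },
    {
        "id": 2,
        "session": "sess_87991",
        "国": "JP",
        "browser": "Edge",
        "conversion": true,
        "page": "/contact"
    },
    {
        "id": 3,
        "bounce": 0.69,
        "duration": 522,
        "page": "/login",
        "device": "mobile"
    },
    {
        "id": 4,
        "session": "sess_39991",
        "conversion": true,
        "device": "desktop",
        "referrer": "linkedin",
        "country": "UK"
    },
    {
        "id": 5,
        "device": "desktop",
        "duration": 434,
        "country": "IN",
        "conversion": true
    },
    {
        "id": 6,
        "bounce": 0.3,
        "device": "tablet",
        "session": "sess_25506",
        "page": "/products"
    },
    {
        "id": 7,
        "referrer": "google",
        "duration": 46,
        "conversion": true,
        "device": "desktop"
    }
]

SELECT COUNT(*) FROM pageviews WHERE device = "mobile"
1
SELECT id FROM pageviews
[1, 2, 3, 4, 5, 6, 7]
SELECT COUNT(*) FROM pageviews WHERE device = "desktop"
4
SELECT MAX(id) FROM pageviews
7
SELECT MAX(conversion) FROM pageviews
True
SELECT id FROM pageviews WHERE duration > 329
[3, 5]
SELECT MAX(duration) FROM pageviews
522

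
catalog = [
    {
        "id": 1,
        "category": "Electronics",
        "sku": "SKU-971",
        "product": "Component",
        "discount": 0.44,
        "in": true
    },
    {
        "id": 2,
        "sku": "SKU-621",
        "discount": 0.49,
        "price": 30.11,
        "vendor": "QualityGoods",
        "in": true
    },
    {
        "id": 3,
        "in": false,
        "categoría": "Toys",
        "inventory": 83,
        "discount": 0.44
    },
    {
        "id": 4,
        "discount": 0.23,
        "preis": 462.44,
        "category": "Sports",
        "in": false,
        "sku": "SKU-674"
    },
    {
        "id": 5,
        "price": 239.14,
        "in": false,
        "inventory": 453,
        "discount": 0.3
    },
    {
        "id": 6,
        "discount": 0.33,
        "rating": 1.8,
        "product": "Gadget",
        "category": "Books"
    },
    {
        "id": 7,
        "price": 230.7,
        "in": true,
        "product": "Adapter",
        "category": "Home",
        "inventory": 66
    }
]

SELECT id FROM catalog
[1, 2, 3, 4, 5, 6, 7]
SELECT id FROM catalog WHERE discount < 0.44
[4, 5, 6]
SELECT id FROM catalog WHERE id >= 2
[2, 3, 4, 5, 6, 7]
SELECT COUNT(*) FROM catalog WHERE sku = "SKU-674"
1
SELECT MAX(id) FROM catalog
7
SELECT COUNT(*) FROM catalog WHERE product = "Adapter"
1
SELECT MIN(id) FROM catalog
1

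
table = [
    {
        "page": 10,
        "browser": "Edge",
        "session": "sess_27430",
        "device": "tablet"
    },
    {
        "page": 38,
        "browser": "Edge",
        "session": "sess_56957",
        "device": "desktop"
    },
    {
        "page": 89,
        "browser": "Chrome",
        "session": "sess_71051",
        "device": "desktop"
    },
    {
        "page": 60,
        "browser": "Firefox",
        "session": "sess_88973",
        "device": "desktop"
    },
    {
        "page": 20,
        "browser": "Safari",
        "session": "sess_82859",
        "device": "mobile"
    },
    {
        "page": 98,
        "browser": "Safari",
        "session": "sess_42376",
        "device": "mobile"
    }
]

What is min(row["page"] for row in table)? 10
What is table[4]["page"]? 20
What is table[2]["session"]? "sess_71051"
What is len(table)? 6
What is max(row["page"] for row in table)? 98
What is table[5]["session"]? "sess_42376"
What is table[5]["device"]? "mobile"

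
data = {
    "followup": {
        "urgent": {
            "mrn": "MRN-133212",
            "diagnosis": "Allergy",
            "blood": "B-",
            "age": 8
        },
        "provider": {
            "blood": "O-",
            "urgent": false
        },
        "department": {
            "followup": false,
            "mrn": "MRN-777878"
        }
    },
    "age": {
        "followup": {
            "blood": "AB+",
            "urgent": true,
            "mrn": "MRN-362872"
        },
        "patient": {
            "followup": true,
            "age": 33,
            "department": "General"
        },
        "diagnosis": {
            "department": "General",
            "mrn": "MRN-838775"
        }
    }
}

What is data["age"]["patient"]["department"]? "General"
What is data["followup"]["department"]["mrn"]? "MRN-777878"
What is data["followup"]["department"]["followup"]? False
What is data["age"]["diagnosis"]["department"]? "General"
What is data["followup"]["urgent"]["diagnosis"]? "Allergy"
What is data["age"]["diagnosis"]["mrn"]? "MRN-838775"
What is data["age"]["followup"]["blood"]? "AB+"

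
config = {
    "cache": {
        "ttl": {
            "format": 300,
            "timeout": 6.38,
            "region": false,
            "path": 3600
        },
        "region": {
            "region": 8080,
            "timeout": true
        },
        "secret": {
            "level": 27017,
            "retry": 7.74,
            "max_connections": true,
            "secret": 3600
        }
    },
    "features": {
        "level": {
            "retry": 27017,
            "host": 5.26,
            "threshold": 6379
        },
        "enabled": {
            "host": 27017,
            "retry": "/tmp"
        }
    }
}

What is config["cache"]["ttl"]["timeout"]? 6.38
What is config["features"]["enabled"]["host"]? 27017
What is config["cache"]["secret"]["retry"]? 7.74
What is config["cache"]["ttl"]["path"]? 3600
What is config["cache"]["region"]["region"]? 8080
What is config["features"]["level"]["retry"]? 27017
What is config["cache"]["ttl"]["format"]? 300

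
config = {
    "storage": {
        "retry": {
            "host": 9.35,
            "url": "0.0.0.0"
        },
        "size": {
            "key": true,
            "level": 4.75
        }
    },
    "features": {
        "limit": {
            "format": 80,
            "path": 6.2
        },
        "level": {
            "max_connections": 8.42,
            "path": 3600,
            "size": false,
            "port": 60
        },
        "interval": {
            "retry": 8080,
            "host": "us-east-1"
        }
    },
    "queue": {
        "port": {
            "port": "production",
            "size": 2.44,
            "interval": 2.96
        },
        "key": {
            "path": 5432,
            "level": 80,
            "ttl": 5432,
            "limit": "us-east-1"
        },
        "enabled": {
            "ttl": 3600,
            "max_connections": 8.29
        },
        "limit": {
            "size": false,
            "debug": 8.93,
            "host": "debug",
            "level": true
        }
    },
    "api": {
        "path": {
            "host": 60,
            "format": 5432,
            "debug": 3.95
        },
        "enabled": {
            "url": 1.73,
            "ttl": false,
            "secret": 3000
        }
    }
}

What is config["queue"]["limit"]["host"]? "debug"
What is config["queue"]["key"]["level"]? 80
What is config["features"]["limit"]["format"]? 80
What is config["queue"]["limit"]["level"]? True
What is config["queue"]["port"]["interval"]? 2.96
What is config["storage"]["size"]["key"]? True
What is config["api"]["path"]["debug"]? 3.95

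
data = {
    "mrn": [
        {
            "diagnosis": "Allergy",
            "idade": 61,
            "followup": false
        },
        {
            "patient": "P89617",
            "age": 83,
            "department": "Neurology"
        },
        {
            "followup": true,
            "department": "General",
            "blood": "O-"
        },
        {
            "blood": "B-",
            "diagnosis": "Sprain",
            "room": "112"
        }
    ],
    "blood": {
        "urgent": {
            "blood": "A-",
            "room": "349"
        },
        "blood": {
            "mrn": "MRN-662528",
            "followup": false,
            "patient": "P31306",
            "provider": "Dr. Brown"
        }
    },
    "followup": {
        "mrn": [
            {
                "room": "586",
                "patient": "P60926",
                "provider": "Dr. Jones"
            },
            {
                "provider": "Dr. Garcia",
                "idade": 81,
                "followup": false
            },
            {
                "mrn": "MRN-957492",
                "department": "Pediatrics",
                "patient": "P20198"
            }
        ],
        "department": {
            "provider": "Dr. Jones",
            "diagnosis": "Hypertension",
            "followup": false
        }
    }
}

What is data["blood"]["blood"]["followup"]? False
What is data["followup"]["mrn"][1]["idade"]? 81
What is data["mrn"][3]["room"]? "112"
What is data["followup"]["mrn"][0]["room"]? "586"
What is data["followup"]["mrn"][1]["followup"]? False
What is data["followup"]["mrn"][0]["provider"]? "Dr. Jones"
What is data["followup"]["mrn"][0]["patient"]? "P60926"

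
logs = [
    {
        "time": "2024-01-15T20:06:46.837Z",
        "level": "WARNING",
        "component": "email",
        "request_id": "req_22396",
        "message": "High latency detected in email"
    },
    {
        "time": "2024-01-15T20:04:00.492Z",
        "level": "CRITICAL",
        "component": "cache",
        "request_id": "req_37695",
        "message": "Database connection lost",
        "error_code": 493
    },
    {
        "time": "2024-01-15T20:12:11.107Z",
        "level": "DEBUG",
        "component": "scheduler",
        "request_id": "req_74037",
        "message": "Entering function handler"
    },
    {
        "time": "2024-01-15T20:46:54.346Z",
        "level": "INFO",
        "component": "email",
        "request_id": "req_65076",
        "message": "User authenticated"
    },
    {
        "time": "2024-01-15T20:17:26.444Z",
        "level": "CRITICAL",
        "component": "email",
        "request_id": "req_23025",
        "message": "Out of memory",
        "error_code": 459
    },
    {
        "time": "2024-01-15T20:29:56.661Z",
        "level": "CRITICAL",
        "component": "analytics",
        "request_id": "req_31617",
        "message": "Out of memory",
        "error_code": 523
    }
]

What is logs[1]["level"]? "CRITICAL"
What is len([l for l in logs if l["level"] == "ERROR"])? 0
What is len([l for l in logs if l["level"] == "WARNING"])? 1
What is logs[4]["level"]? "CRITICAL"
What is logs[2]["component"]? "scheduler"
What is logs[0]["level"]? "WARNING"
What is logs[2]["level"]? "DEBUG"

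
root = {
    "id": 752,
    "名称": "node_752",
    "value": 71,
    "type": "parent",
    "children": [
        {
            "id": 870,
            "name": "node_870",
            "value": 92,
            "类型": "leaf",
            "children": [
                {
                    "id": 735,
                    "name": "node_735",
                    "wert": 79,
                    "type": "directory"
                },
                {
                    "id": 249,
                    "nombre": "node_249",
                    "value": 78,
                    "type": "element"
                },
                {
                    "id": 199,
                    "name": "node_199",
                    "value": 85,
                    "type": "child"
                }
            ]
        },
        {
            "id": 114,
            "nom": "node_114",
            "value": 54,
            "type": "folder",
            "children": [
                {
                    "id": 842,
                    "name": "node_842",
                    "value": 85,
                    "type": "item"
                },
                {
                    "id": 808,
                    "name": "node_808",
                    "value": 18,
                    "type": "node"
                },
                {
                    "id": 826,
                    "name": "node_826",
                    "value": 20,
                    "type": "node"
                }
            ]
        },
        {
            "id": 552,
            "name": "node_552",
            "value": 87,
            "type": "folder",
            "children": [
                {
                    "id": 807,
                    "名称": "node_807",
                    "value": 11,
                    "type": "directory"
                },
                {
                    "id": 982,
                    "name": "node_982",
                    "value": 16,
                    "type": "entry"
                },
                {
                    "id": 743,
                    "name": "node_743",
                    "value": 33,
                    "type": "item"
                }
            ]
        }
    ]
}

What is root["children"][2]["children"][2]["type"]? "item"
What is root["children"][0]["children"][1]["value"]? 78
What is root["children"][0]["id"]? 870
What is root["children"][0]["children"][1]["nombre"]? "node_249"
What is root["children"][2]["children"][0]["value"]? 11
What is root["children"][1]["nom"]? "node_114"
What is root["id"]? 752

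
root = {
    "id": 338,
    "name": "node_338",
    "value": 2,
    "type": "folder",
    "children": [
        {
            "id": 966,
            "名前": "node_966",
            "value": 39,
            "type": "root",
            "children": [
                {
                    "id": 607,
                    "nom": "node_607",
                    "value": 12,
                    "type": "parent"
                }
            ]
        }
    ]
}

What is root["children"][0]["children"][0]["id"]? 607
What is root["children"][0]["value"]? 39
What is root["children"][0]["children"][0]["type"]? "parent"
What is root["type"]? "folder"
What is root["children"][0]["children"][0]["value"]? 12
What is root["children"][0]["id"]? 966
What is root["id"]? 338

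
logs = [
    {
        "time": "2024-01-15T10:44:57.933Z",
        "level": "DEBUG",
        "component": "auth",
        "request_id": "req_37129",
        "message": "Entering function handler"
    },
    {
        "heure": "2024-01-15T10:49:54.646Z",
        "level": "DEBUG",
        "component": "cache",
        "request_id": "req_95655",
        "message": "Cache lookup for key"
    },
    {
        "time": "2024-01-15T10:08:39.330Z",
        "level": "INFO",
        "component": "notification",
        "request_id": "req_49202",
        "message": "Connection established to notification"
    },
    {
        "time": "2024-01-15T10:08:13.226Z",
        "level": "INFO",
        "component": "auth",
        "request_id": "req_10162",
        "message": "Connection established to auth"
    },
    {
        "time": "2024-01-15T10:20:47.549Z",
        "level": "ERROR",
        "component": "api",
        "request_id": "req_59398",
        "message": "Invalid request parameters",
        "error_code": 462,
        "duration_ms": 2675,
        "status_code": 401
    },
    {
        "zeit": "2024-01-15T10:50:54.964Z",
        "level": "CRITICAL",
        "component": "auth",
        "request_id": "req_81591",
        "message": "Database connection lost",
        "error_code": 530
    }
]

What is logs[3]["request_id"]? "req_10162"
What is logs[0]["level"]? "DEBUG"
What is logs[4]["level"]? "ERROR"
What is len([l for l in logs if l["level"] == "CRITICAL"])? 1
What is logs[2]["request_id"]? "req_49202"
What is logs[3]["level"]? "INFO"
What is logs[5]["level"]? "CRITICAL"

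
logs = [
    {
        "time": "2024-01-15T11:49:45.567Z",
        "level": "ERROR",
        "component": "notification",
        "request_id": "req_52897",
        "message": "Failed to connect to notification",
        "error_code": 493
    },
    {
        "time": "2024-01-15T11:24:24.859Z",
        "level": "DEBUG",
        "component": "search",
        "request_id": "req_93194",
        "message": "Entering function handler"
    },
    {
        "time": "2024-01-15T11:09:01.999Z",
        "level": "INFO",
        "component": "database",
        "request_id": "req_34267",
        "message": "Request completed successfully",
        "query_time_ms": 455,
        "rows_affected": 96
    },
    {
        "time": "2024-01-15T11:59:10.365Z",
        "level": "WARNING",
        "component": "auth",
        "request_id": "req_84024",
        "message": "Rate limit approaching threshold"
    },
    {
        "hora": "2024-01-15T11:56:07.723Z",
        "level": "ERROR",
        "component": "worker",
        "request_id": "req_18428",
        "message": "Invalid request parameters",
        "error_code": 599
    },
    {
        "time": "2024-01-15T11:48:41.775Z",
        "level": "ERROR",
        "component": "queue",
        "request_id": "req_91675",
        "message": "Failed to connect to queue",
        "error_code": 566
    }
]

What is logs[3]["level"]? "WARNING"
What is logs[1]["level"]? "DEBUG"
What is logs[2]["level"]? "INFO"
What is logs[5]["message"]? "Failed to connect to queue"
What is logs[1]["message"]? "Entering function handler"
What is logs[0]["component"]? "notification"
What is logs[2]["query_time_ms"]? 455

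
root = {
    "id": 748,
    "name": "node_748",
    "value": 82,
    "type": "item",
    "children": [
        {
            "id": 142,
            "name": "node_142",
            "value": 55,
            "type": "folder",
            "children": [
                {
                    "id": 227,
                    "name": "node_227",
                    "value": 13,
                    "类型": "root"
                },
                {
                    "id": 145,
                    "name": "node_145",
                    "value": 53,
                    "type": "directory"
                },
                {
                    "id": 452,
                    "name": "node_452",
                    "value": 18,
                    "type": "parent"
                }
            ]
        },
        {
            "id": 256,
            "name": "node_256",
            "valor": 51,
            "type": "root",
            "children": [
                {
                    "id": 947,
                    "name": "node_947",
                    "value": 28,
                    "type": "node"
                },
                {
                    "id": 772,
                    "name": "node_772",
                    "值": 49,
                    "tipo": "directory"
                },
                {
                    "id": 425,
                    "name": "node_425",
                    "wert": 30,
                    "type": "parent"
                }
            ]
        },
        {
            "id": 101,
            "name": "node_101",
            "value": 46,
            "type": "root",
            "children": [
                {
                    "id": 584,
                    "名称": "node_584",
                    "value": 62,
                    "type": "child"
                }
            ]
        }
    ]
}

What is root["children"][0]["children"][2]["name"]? "node_452"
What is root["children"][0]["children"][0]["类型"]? "root"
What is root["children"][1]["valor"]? 51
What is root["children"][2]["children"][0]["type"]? "child"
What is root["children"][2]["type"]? "root"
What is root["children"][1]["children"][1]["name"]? "node_772"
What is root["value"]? 82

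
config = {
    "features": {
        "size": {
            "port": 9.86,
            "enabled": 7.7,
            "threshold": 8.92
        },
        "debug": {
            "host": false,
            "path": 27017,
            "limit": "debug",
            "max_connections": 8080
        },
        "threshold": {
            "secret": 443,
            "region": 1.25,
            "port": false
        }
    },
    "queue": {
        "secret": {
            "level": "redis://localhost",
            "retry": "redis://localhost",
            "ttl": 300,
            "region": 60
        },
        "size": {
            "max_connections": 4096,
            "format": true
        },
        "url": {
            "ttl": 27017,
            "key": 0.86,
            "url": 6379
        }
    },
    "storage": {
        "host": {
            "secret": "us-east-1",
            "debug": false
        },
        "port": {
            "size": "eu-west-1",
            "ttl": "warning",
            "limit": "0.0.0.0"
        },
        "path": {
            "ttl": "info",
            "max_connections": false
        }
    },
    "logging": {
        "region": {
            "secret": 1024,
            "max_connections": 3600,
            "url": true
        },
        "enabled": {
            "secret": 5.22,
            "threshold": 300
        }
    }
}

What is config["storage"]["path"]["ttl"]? "info"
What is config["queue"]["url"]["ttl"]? 27017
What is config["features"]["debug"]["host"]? False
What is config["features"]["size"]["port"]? 9.86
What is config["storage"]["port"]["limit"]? "0.0.0.0"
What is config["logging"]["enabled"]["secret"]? 5.22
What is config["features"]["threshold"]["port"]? False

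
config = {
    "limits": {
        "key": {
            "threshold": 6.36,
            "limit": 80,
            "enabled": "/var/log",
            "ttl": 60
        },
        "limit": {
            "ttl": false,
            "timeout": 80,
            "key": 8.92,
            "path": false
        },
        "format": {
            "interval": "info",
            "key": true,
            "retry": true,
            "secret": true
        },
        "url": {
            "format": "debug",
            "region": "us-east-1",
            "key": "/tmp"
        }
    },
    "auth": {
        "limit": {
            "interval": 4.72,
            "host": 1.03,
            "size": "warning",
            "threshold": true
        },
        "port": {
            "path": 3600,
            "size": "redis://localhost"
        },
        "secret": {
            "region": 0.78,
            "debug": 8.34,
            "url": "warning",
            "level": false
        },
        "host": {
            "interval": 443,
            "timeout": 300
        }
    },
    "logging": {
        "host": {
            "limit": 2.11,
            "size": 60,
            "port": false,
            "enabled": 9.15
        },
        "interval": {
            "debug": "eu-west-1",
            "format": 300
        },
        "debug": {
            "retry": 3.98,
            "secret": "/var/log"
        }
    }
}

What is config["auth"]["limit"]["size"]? "warning"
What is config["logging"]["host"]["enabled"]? 9.15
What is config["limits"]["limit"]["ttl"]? False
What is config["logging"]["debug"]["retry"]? 3.98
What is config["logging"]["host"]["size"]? 60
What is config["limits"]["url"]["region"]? "us-east-1"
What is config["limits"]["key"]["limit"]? 80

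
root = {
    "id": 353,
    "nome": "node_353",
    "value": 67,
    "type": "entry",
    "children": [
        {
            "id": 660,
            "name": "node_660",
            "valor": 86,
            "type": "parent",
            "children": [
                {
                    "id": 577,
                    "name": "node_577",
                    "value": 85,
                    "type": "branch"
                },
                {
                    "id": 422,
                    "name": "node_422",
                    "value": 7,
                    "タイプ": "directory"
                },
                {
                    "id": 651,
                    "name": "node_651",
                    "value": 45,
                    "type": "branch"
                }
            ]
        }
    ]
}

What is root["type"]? "entry"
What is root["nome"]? "node_353"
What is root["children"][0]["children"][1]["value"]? 7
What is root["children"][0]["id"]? 660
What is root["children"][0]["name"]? "node_660"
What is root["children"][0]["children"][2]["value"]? 45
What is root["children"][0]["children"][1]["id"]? 422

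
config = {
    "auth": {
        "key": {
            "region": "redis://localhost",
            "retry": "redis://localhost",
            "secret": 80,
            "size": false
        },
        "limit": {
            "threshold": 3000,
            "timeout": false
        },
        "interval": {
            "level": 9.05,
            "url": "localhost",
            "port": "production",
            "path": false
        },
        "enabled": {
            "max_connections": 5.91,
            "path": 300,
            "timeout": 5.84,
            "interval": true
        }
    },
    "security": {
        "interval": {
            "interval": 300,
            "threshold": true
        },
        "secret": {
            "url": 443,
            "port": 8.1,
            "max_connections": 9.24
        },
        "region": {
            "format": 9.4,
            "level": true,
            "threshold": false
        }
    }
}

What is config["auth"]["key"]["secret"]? 80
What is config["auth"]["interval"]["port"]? "production"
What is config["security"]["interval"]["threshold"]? True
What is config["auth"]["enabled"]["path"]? 300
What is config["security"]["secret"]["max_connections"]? 9.24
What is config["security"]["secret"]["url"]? 443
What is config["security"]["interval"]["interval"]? 300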